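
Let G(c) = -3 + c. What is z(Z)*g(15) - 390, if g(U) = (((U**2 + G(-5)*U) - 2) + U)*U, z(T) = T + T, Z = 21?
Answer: 73950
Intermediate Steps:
z(T) = 2*T
g(U) = U*(-2 + U**2 - 7*U) (g(U) = (((U**2 + (-3 - 5)*U) - 2) + U)*U = (((U**2 - 8*U) - 2) + U)*U = ((-2 + U**2 - 8*U) + U)*U = (-2 + U**2 - 7*U)*U = U*(-2 + U**2 - 7*U))
z(Z)*g(15) - 390 = (2*21)*(15*(-2 + 15**2 - 7*15)) - 390 = 42*(15*(-2 + 225 - 105)) - 390 = 42*(15*118) - 390 = 42*1770 - 390 = 74340 - 390 = 73950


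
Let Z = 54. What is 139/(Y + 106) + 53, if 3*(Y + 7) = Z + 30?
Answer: 6870/127 ≈ 54.094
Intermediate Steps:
Y = 21 (Y = -7 + (54 + 30)/3 = -7 + (⅓)*84 = -7 + 28 = 21)
139/(Y + 106) + 53 = 139/(21 + 106) + 53 = 139/127 + 53 = 6870/127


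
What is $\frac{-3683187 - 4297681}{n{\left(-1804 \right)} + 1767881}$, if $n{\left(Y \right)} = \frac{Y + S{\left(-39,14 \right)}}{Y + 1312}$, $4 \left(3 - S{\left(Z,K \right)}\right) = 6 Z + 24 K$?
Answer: $- \frac{7853174112}{1739598557} \approx -4.5144$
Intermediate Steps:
$S{\left(Z,K \right)} = 3 - 6 K - \frac{3 Z}{2}$ ($S{\left(Z,K \right)} = 3 - \frac{6 Z + 24 K}{4} = 3 - \left(6 K + \frac{3 Z}{2}\right) = 3 - 6 K - \frac{3 Z}{2}$)
$n{\left(Y \right)} = \frac{- \frac{45}{2} + Y}{1312 + Y}$ ($n{\left(Y \right)} = \frac{Y - \frac{45}{2}}{Y + 1312} = \frac{Y + \left(3 - 84 + \frac{117}{2}\right)}{1312 + Y} = \frac{Y - \frac{45}{2}}{1312 + Y} = \frac{- \frac{45}{2} + Y}{1312 + Y}$)
$\frac{-3683187 - 4297681}{n{\left(-1804 \right)} + 1767881} = \frac{-3683187 - 4297681}{\frac{- \frac{45}{2} - 1804}{1312 - 1804} + 1767881} = - \frac{7980868}{\frac{1}{-492} \left(- \frac{3653}{2}\right) + 1767881} = - \frac{7980868}{\left(- \frac{1}{492}\right) \left(- \frac{3653}{2}\right) + 1767881} = - \frac{7980868}{\frac{3653}{984} + 1767881} = - \frac{7980868}{\frac{1739598557}{984}} = \left(-7980868\right) \frac{984}{1739598557} = - \frac{7853174112}{1739598557}$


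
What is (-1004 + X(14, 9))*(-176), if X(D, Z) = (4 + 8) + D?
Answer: 172128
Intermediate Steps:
X(D, Z) = 12 + D
(-1004 + X(14, 9))*(-176) = (-1004 + (12 + 14))*(-176) = (-1004 + 26)*(-176) = -978*(-176) = 172128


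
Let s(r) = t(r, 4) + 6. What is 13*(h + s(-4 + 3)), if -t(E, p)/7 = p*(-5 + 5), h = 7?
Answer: 169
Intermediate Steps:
t(E, p) = 0 (t(E, p) = -7*p*(-5 + 5) = -7*p*0 = -7*0 = 0)
s(r) = 6 (s(r) = 0 + 6 = 6)
13*(h + s(-4 + 3)) = 13*(7 + 6) = 13*13 = 169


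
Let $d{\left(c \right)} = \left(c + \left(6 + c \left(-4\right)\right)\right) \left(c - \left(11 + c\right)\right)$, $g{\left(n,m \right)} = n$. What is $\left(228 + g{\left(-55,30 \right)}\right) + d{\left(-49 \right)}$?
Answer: $-1510$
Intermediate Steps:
$d{\left(c \right)} = -66 + 33 c$ ($d{\left(c \right)} = \left(c - \left(-6 + 4 c\right)\right) \left(-11\right) = \left(6 - 3 c\right) \left(-11\right) = -66 + 33 c$)
$\left(228 + g{\left(-55,30 \right)}\right) + d{\left(-49 \right)} = \left(228 - 55\right) + \left(-66 + 33 \left(-49\right)\right) = 173 - 1683 = -1510$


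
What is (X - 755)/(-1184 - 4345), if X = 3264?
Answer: -2509/5529 ≈ -0.45379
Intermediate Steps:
(X - 755)/(-1184 - 4345) = (3264 - 755)/(-1184 - 4345) = 2509/(-5529) = 2509*(-1/5529) = -2509/5529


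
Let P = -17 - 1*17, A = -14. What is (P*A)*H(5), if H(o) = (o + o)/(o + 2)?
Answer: 680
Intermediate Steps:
P = -34 (P = -17 - 17 = -34)
H(o) = 2*o/(2 + o) (H(o) = (2*o)/(2 + o) = 2*o/(2 + o))
(P*A)*H(5) = (-34*(-14))*(2*5/(2 + 5)) = 476*(2*5/7) = 476*(2*5*(⅐)) = 476*(10/7) = 680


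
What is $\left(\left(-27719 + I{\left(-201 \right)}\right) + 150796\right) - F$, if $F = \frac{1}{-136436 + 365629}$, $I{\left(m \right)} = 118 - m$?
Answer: $\frac{28281499427}{229193} \approx 1.234 \cdot 10^{5}$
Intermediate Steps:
$F = \frac{1}{229193} \approx 4.3631 \cdot 10^{-6}$
$\left(\left(-27719 + I{\left(-201 \right)}\right) + 150796\right) - F = \left(\left(-27719 + \left(118 - -201\right)\right) + 150796\right) - \frac{1}{229193} = \left(\left(-27719 + \left(118 + 201\right)\right) + 150796\right) - \frac{1}{229193} = \left(\left(-27719 + 319\right) + 150796\right) - \frac{1}{229193} = \left(-27400 + 150796\right) - \frac{1}{229193} = 123396 - \frac{1}{229193} = \frac{28281499427}{229193}$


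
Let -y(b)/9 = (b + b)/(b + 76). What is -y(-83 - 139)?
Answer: 1998/73 ≈ 27.370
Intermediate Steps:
y(b) = -18*b/(76 + b) (y(b) = -9*(b + b)/(b + 76) = -9*2*b/(76 + b) = -18*b/(76 + b))
-y(-83 - 139) = -(-18)*(-83 - 139)/(76 + (-83 - 139)) = -(-18)*(-222)/(76 - 222) = -(-18)*(-222)/(-146) = -(-18)*(-222)*(-1)/146 = -1*(-1998/73) = 1998/73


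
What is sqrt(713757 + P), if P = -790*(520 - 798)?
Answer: sqrt(933377) ≈ 966.11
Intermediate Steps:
P = 219620 (P = -790*(-278) = 219620)
sqrt(713757 + P) = sqrt(713757 + 219620) = sqrt(933377)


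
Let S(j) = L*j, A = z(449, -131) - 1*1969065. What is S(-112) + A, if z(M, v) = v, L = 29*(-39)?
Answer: -1842524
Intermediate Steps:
L = -1131
A = -1969196 (A = -131 - 1*1969065 = -131 - 1969065 = -1969196)
S(j) = -1131*j
S(-112) + A = -1131*(-112) - 1969196 = 126672 - 1969196 = -1842524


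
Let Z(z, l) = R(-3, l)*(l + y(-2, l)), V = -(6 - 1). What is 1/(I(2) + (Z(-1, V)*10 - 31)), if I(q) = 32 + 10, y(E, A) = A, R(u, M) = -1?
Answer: 1/111 ≈ 0.0090090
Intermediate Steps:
V = -5 (V = -1*5 = -5)
Z(z, l) = -2*l (Z(z, l) = -(l + l) = -2*l)
I(q) = 42
1/(I(2) + (Z(-1, V)*10 - 31)) = 1/(42 + (-2*(-5)*10 - 31)) = 1/(42 + (10*10 - 31)) = 1/(42 + (100 - 31)) = 1/(42 + 69) = 1/111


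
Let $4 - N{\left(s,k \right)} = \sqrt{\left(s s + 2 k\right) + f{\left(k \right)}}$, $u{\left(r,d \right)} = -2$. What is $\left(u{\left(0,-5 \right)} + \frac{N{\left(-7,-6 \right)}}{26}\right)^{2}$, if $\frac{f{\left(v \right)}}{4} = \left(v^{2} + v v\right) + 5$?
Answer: $\frac{\left(48 + \sqrt{345}\right)^{2}}{676} \approx 6.5564$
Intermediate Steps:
$f{\left(v \right)} = 20 + 8 v^{2}$ ($f{\left(v \right)} = 4 \left(\left(v^{2} + v v\right) + 5\right) = 4 \left(\left(v^{2} + v^{2}\right) + 5\right) = 4 \left(2 v^{2} + 5\right) = 4 \left(5 + 2 v^{2}\right) = 20 + 8 v^{2}$)
$N{\left(s,k \right)} = 4 - \sqrt{20 + s^{2} + 2 k + 8 k^{2}}$ ($N{\left(s,k \right)} = 4 - \sqrt{\left(s s + 2 k\right) + \left(20 + 8 k^{2}\right)} = 4 - \sqrt{\left(s^{2} + 2 k\right) + \left(20 + 8 k^{2}\right)} = 4 - \sqrt{20 + s^{2} + 2 k + 8 k^{2}}$)
$\left(u{\left(0,-5 \right)} + \frac{N{\left(-7,-6 \right)}}{26}\right)^{2} = \left(-2 + \frac{4 - \sqrt{20 + \left(-7\right)^{2} + 2 \left(-6\right) + 8 \left(-6\right)^{2}}}{26}\right)^{2} = \left(-2 + \left(4 - \sqrt{20 + 49 - 12 + 8 \cdot 36}\right) \frac{1}{26}\right)^{2} = \left(-2 + \left(4 - \sqrt{20 + 49 - 12 + 288}\right) \frac{1}{26}\right)^{2} = \left(-2 + \left(4 - \sqrt{345}\right) \frac{1}{26}\right)^{2} = \left(-2 + \left(\frac{2}{13} - \frac{\sqrt{345}}{26}\right)\right)^{2} = \left(- \frac{24}{13} - \frac{\sqrt{345}}{26}\right)^{2}$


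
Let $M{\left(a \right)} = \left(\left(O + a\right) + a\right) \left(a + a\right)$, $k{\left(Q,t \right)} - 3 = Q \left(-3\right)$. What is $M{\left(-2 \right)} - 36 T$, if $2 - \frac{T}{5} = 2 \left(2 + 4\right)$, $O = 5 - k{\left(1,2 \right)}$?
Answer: $1796$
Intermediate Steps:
$k{\left(Q,t \right)} = 3 - 3 Q$ ($k{\left(Q,t \right)} = 3 + Q \left(-3\right) = 3 - 3 Q$)
$O = 5$ ($O = 5 - \left(3 - 3\right) = 5 - 0 = 5 + 0 = 5$)
$T = -50$ ($T = 10 - 5 \cdot 2 \left(2 + 4\right) = 10 - 5 \cdot 2 \cdot 6 = 10 - 60 = -50$)
$M{\left(a \right)} = 2 a \left(5 + 2 a\right)$ ($M{\left(a \right)} = \left(\left(5 + a\right) + a\right) \left(a + a\right) = \left(5 + 2 a\right) 2 a = 2 a \left(5 + 2 a\right)$)
$M{\left(-2 \right)} - 36 T = 2 \left(-2\right) \left(5 + 2 \left(-2\right)\right) - -1800 = 2 \left(-2\right) \left(5 - 4\right) + 1800 = 2 \left(-2\right) 1 + 1800 = -4 + 1800 = 1796$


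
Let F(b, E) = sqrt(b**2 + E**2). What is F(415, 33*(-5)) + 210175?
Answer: 210175 + 5*sqrt(7978) ≈ 2.1062e+5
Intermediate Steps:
F(b, E) = sqrt(E**2 + b**2)
F(415, 33*(-5)) + 210175 = sqrt((33*(-5))**2 + 415**2) + 210175 = sqrt((-165)**2 + 172225) + 210175 = sqrt(27225 + 172225) + 210175 = sqrt(199450) + 210175 = 5*sqrt(7978) + 210175 = 210175 + 5*sqrt(7978)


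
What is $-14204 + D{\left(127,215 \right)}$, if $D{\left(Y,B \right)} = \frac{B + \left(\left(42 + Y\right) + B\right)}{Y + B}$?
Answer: $- \frac{4857169}{342} \approx -14202.0$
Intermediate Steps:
$D{\left(Y,B \right)} = \frac{42 + Y + 2 B}{B + Y}$ ($D{\left(Y,B \right)} = \frac{B + \left(42 + B + Y\right)}{B + Y} = \frac{42 + Y + 2 B}{B + Y}$)
$-14204 + D{\left(127,215 \right)} = -14204 + \frac{42 + 127 + 2 \cdot 215}{215 + 127} = -14204 + \frac{42 + 127 + 430}{342} = -14204 + \frac{1}{342} \cdot 599 = -14204 + \frac{599}{342} = - \frac{4857169}{342}$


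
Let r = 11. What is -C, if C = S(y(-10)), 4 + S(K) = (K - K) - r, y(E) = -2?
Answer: 15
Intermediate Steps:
S(K) = -15 (S(K) = -4 + ((K - K) - 1*11) = -4 + (0 - 11) = -4 - 11 = -15)
C = -15
-C = -1*(-15) = 15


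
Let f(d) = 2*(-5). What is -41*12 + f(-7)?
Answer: -502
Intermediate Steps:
f(d) = -10
-41*12 + f(-7) = -41*12 - 10 = -492 - 10 = -502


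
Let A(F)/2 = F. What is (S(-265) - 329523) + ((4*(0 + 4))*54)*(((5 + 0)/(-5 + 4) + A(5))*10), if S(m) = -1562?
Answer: -287885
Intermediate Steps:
A(F) = 2*F
(S(-265) - 329523) + ((4*(0 + 4))*54)*(((5 + 0)/(-5 + 4) + A(5))*10) = (-1562 - 329523) + ((4*(0 + 4))*54)*(((5 + 0)/(-5 + 4) + 2*5)*10) = -331085 + ((4*4)*54)*((5/(-1) + 10)*10) = -331085 + (16*54)*((5*(-1) + 10)*10) = -331085 + 864*((-5 + 10)*10) = -331085 + 864*(5*10) = -331085 + 864*50 = -331085 + 43200 = -287885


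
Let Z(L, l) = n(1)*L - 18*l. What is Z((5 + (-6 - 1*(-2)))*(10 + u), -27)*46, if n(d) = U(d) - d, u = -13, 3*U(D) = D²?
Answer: 22448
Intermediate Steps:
U(D) = D²/3
n(d) = -d + d²/3 (n(d) = d²/3 - d = -d + d²/3)
Z(L, l) = -18*l - 2*L/3 (Z(L, l) = ((⅓)*1*(-3 + 1))*L - 18*l = ((⅓)*1*(-2))*L - 18*l = -2*L/3 - 18*l = -18*l - 2*L/3)
Z((5 + (-6 - 1*(-2)))*(10 + u), -27)*46 = (-18*(-27) - 2*(5 + (-6 - 1*(-2)))*(10 - 13)/3)*46 = (486 - 2*(5 + (-6 + 2))*(-3)/3)*46 = (486 - 2*(5 - 4)*(-3)/3)*46 = (486 - 2*(-3)/3)*46 = (486 - ⅔*(-3))*46 = (486 + 2)*46 = 488*46 = 22448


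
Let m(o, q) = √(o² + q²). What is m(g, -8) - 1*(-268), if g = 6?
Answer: 278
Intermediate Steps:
m(g, -8) - 1*(-268) = √(6² + (-8)²) - 1*(-268) = √(36 + 64) + 268 = √100 + 268 = 10 + 268 = 278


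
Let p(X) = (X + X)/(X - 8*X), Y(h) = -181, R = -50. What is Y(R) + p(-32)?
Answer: -1269/7 ≈ -181.29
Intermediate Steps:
p(X) = -2/7 (p(X) = (2*X)/((-7*X)) = (2*X)*(-1/(7*X)) = -2/7)
Y(R) + p(-32) = -181 - 2/7 = -1269/7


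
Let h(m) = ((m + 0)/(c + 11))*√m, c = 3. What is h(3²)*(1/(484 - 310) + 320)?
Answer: 501129/812 ≈ 617.15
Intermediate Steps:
h(m) = m^(3/2)/14 (h(m) = ((m + 0)/(3 + 11))*√m = (m/14)*√m = m^(3/2)/14)
h(3²)*(1/(484 - 310) + 320) = ((3²)^(3/2)/14)*(1/(484 - 310) + 320) = (9^(3/2)/14)*(1/174 + 320) = ((1/14)*27)*(1/174 + 320) = (27/14)*(55681/174) = 501129/812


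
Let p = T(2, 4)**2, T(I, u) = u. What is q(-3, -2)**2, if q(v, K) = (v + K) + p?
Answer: 121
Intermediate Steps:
p = 16 (p = 4**2 = 16)
q(v, K) = 16 + K + v (q(v, K) = (v + K) + 16 = (K + v) + 16 = 16 + K + v)
q(-3, -2)**2 = (16 - 2 - 3)**2 = 11**2 = 121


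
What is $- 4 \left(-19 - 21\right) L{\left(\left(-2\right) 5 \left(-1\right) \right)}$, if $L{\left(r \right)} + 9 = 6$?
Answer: $-480$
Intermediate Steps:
$L{\left(r \right)} = -3$ ($L{\left(r \right)} = -9 + 6 = -3$)
$- 4 \left(-19 - 21\right) L{\left(\left(-2\right) 5 \left(-1\right) \right)} = - 4 \left(-19 - 21\right) \left(-3\right) = \left(-4\right) \left(-40\right) \left(-3\right) = 160 \left(-3\right) = -480$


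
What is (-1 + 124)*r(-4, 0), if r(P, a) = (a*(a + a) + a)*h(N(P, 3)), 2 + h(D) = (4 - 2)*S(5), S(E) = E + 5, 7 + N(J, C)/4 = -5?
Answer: 0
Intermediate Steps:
N(J, C) = -48 (N(J, C) = -28 + 4*(-5) = -28 - 20 = -48)
S(E) = 5 + E
h(D) = 18 (h(D) = -2 + (4 - 2)*(5 + 5) = -2 + 2*10 = -2 + 20 = 18)
r(P, a) = 18*a + 36*a² (r(P, a) = (a*(a + a) + a)*18 = (a*(2*a) + a)*18 = (2*a² + a)*18 = (a + 2*a²)*18 = 18*a + 36*a²)
(-1 + 124)*r(-4, 0) = (-1 + 124)*(18*0*(1 + 2*0)) = 123*(18*0*(1 + 0)) = 123*(18*0*1) = 123*0 = 0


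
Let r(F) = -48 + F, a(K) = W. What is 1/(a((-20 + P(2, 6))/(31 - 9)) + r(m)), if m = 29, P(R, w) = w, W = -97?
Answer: -1/116 ≈ -0.0086207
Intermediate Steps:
a(K) = -97
1/(a((-20 + P(2, 6))/(31 - 9)) + r(m)) = 1/(-97 + (-48 + 29)) = 1/(-97 - 19) = 1/(-116) = -1/116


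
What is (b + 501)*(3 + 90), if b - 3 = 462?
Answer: 89838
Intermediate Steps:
b = 465 (b = 3 + 462 = 465)
(b + 501)*(3 + 90) = (465 + 501)*(3 + 90) = 966*93 = 89838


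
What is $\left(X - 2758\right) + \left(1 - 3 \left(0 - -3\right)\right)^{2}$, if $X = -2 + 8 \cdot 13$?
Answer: $-2592$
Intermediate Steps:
$X = 102$ ($X = -2 + 104 = 102$)
$\left(X - 2758\right) + \left(1 - 3 \left(0 - -3\right)\right)^{2} = \left(102 - 2758\right) + \left(1 - 3 \left(0 - -3\right)\right)^{2} = -2656 + \left(1 - 3 \left(0 + 3\right)\right)^{2} = -2656 + \left(1 - 9\right)^{2} = -2656 + \left(-8\right)^{2} = -2656 + 64 = -2592$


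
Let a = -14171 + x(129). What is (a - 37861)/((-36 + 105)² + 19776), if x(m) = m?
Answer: -17301/8179 ≈ -2.1153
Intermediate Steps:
a = -14042 (a = -14171 + 129 = -14042)
(a - 37861)/((-36 + 105)² + 19776) = (-14042 - 37861)/((-36 + 105)² + 19776) = -51903/(69² + 19776) = -51903/(4761 + 19776) = -51903/24537 = -51903*1/24537 = -17301/8179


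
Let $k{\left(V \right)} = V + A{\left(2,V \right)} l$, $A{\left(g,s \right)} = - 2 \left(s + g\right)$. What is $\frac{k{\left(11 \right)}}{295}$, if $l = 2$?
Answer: $- \frac{41}{295} \approx -0.13898$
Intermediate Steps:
$A{\left(g,s \right)} = - 2 g - 2 s$ ($A{\left(g,s \right)} = - 2 \left(g + s\right) = - 2 g - 2 s$)
$k{\left(V \right)} = -8 - 3 V$ ($k{\left(V \right)} = V + \left(\left(-2\right) 2 - 2 V\right) 2 = V + \left(-4 - 2 V\right) 2 = V - \left(8 + 4 V\right) = -8 - 3 V$)
$\frac{k{\left(11 \right)}}{295} = \frac{-8 - 33}{295} = \left(-8 - 33\right) \frac{1}{295} = \left(-41\right) \frac{1}{295} = - \frac{41}{295}$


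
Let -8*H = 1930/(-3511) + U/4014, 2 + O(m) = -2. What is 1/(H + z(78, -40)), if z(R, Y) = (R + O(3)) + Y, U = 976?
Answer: 28186308/959414543 ≈ 0.029379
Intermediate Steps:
O(m) = -4 (O(m) = -2 - 2 = -4)
z(R, Y) = -4 + R + Y (z(R, Y) = (R - 4) + Y = (-4 + R) + Y = -4 + R + Y)
H = 1080071/28186308 (H = -(1930/(-3511) + 976/4014)/8 = -(1930*(-1/3511) + 976*(1/4014))/8 = -(-1930/3511 + 488/2007)/8 = -⅛*(-2160142/7046577) = 1080071/28186308 ≈ 0.038319)
1/(H + z(78, -40)) = 1/(1080071/28186308 + (-4 + 78 - 40)) = 1/(1080071/28186308 + 34) = 1/(959414543/28186308) = 28186308/959414543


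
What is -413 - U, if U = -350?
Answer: -63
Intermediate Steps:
-413 - U = -413 - 1*(-350) = -413 + 350 = -63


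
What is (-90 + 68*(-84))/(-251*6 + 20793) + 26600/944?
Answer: 21148213/758622 ≈ 27.877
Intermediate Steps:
(-90 + 68*(-84))/(-251*6 + 20793) + 26600/944 = (-90 - 5712)/(-1506 + 20793) + 26600*(1/944) = -5802/19287 + 3325/118 = -5802*1/19287 + 3325/118 = -1934/6429 + 3325/118 = 21148213/758622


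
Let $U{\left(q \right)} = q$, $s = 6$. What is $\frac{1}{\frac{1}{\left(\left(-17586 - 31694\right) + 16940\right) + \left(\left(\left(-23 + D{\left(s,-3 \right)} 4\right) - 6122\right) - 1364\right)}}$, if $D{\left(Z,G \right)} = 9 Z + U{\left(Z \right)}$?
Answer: $-39609$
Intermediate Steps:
$D{\left(Z,G \right)} = 10 Z$ ($D{\left(Z,G \right)} = 9 Z + Z = 10 Z$)
$\frac{1}{\frac{1}{\left(\left(-17586 - 31694\right) + 16940\right) + \left(\left(\left(-23 + D{\left(s,-3 \right)} 4\right) - 6122\right) - 1364\right)}} = \frac{1}{\frac{1}{\left(\left(-17586 - 31694\right) + 16940\right) - \left(7509 - 10 \cdot 6 \cdot 4\right)}} = \frac{1}{\frac{1}{\left(-49280 + 16940\right) + \left(\left(\left(-23 + 60 \cdot 4\right) - 6122\right) - 1364\right)}} = \frac{1}{\frac{1}{-32340 + \left(\left(\left(-23 + 240\right) - 6122\right) - 1364\right)}} = \frac{1}{\frac{1}{-32340 + \left(\left(217 - 6122\right) - 1364\right)}} = \frac{1}{\frac{1}{-32340 - 7269}} = \frac{1}{\frac{1}{-39609}} = \frac{1}{- \frac{1}{39609}} = -39609$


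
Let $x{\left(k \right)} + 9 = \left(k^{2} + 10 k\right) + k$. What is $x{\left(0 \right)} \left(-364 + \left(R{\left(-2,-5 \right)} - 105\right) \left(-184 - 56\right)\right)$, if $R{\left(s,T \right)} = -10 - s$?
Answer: $-240804$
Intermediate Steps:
$x{\left(k \right)} = -9 + k^{2} + 11 k$ ($x{\left(k \right)} = -9 + \left(\left(k^{2} + 10 k\right) + k\right) = -9 + \left(k^{2} + 11 k\right) = -9 + k^{2} + 11 k$)
$x{\left(0 \right)} \left(-364 + \left(R{\left(-2,-5 \right)} - 105\right) \left(-184 - 56\right)\right) = \left(-9 + 0^{2} + 11 \cdot 0\right) \left(-364 + \left(\left(-10 - -2\right) - 105\right) \left(-184 - 56\right)\right) = \left(-9 + 0 + 0\right) \left(-364 + \left(\left(-10 + 2\right) - 105\right) \left(-240\right)\right) = - 9 \left(-364 + \left(-8 - 105\right) \left(-240\right)\right) = - 9 \left(-364 - -27120\right) = - 9 \left(-364 + 27120\right) = \left(-9\right) 26756 = -240804$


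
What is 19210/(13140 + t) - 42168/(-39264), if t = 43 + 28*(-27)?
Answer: 3133047/1195916 ≈ 2.6198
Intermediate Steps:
t = -713 (t = 43 - 756 = -713)
19210/(13140 + t) - 42168/(-39264) = 19210/(13140 - 713) - 42168/(-39264) = 19210/12427 - 42168*(-1/39264) = 19210*(1/12427) + 1757/1636 = 1130/731 + 1757/1636 = 3133047/1195916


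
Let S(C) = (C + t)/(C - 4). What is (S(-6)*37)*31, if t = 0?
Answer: 3441/5 ≈ 688.20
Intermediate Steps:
S(C) = C/(-4 + C) (S(C) = (C + 0)/(C - 4) = C/(-4 + C))
(S(-6)*37)*31 = (-6/(-4 - 6)*37)*31 = (-6/(-10)*37)*31 = (-6*(-1/10)*37)*31 = ((3/5)*37)*31 = (111/5)*31 = 3441/5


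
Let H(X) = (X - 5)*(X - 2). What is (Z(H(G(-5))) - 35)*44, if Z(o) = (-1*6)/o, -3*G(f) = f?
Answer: -8888/5 ≈ -1777.6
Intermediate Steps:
G(f) = -f/3
H(X) = (-5 + X)*(-2 + X)
Z(o) = -6/o
(Z(H(G(-5))) - 35)*44 = (-6/(10 + (-⅓*(-5))² - (-7)*(-5)/3) - 35)*44 = (-6/(10 + (5/3)² - 7*5/3) - 35)*44 = (-6/(10 + 25/9 - 35/3) - 35)*44 = (-6/10/9 - 35)*44 = (-6*9/10 - 35)*44 = (-27/5 - 35)*44 = -202/5*44 = -8888/5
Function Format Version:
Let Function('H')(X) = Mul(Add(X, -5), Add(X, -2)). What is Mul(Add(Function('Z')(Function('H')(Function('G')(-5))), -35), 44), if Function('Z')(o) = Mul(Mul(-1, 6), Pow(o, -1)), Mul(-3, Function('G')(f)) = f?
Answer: Rational(-8888, 5) ≈ -1777.6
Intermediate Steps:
Function('G')(f) = Mul(Rational(-1, 3), f)
Function('H')(X) = Mul(Add(-5, X), Add(-2, X))
Function('Z')(o) = Mul(-6, Pow(o, -1))
Mul(Add(Function('Z')(Function('H')(Function('G')(-5))), -35), 44) = Mul(Add(Mul(-6, Pow(Add(10, Pow(Mul(Rational(-1, 3), -5), 2), Mul(-7, Mul(Rational(-1, 3), -5))), -1)), -35), 44) = Mul(Add(Mul(-6, Pow(Add(10, Pow(Rational(5, 3), 2), Mul(-7, Rational(5, 3))), -1)), -35), 44) = Mul(Add(Mul(-6, Pow(Add(10, Rational(25, 9), Rational(-35, 3)), -1)), -35), 44) = Mul(Add(Mul(-6, Pow(Rational(10, 9), -1)), -35), 44) = Mul(Add(Mul(-6, Rational(9, 10)), -35), 44) = Mul(Add(Rational(-27, 5), -35), 44) = Mul(Rational(-202, 5), 44) = Rational(-8888, 5)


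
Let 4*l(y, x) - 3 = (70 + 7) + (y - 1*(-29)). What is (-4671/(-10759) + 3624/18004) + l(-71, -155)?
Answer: 140234653/13836074 ≈ 10.135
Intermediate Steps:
l(y, x) = 109/4 + y/4 (l(y, x) = ¾ + ((70 + 7) + (y - 1*(-29)))/4 = ¾ + (77 + (y + 29))/4 = ¾ + (77 + (29 + y))/4 = ¾ + (106 + y)/4 = ¾ + (53/2 + y/4) = 109/4 + y/4)
(-4671/(-10759) + 3624/18004) + l(-71, -155) = (-4671/(-10759) + 3624/18004) + (109/4 + (¼)*(-71)) = (-4671*(-1/10759) + 3624*(1/18004)) + (109/4 - 71/4) = (4671/10759 + 906/4501) + 19/2 = 4395975/6918037 + 19/2 = 140234653/13836074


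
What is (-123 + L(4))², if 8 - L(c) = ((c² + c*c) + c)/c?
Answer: 15376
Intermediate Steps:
L(c) = 8 - (c + 2*c²)/c (L(c) = 8 - ((c² + c*c) + c)/c = 8 - ((c² + c²) + c)/c = 8 - (2*c² + c)/c = 8 - (c + 2*c²)/c)
(-123 + L(4))² = (-123 + (7 - 2*4))² = (-123 + (7 - 8))² = (-123 - 1)² = (-124)² = 15376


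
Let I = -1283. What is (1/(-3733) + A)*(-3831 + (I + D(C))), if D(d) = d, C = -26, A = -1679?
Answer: 32216019120/3733 ≈ 8.6301e+6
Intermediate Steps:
(1/(-3733) + A)*(-3831 + (I + D(C))) = (1/(-3733) - 1679)*(-3831 + (-1283 - 26)) = (-1/3733 - 1679)*(-3831 - 1309) = -6267708/3733*(-5140) = 32216019120/3733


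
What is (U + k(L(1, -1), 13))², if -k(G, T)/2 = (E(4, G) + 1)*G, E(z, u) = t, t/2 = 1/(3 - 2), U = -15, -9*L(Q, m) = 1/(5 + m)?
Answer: 7921/36 ≈ 220.03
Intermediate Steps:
L(Q, m) = -1/(9*(5 + m))
t = 2 (t = 2/(3 - 2) = 2/1 = 2*1 = 2)
E(z, u) = 2
k(G, T) = -6*G (k(G, T) = -2*(2 + 1)*G = -6*G)
(U + k(L(1, -1), 13))² = (-15 - (-6)/(45 + 9*(-1)))² = (-15 - (-6)/(45 - 9))² = (-15 - (-6)/36)² = (-15 - 6*(-1/36))² = (-15 + ⅙)² = (-89/6)² = 7921/36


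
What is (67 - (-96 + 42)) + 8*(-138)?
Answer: -983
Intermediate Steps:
(67 - (-96 + 42)) + 8*(-138) = (67 - 1*(-54)) - 1104 = (67 + 54) - 1104 = 121 - 1104 = -983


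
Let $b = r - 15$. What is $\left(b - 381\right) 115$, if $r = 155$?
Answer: $-27715$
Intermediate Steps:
$b = 140$ ($b = 155 - 15 = 140$)
$\left(b - 381\right) 115 = \left(140 - 381\right) 115 = \left(-241\right) 115 = -27715$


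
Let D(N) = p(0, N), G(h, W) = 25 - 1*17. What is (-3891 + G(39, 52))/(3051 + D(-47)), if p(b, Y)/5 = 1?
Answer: -3883/3056 ≈ -1.2706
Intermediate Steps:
G(h, W) = 8 (G(h, W) = 25 - 17 = 8)
p(b, Y) = 5 (p(b, Y) = 5*1 = 5)
D(N) = 5
(-3891 + G(39, 52))/(3051 + D(-47)) = (-3891 + 8)/(3051 + 5) = -3883/3056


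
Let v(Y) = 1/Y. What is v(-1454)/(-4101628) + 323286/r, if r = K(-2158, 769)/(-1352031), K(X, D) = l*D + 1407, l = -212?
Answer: 2606719032573535096613/963870004408552 ≈ 2.7044e+6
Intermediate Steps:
K(X, D) = 1407 - 212*D (K(X, D) = -212*D + 1407 = 1407 - 212*D)
r = 161621/1352031 (r = (1407 - 212*769)/(-1352031) = (1407 - 163028)*(-1/1352031) = -161621*(-1/1352031) = 161621/1352031 ≈ 0.11954)
v(-1454)/(-4101628) + 323286/r = 1/(-1454*(-4101628)) + 323286/(161621/1352031) = -1/1454*(-1/4101628) + 323286*(1352031/161621) = 1/5963767112 + 437092693866/161621 = 2606719032573535096613/963870004408552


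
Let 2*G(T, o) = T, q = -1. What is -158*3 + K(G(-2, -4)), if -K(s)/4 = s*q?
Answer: -478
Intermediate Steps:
G(T, o) = T/2
K(s) = 4*s (K(s) = -4*s*(-1) = -(-4)*s = 4*s)
-158*3 + K(G(-2, -4)) = -158*3 + 4*((1/2)*(-2)) = -474 + 4*(-1) = -474 - 4 = -478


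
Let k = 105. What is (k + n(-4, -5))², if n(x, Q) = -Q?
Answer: 12100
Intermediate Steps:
(k + n(-4, -5))² = (105 - 1*(-5))² = (105 + 5)² = 110² = 12100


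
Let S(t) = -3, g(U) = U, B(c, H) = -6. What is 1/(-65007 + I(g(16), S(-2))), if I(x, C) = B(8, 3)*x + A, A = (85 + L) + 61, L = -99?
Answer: -1/65056 ≈ -1.5371e-5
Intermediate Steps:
A = 47 (A = (85 - 99) + 61 = -14 + 61 = 47)
I(x, C) = 47 - 6*x (I(x, C) = -6*x + 47 = 47 - 6*x)
1/(-65007 + I(g(16), S(-2))) = 1/(-65007 + (47 - 6*16)) = 1/(-65007 + (47 - 96)) = 1/(-65007 - 49) = 1/(-65056) = -1/65056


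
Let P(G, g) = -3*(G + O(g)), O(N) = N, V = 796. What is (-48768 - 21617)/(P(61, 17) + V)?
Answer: -70385/562 ≈ -125.24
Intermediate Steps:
P(G, g) = -3*G - 3*g (P(G, g) = -3*(G + g) = -3*G - 3*g)
(-48768 - 21617)/(P(61, 17) + V) = (-48768 - 21617)/((-3*61 - 3*17) + 796) = -70385/((-183 - 51) + 796) = -70385/(-234 + 796) = -70385/562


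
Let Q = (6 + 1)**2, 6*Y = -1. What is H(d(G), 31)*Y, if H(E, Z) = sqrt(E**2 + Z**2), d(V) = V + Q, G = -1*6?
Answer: -sqrt(2810)/6 ≈ -8.8349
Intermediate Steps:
Y = -1/6 (Y = (1/6)*(-1) = -1/6 ≈ -0.16667)
G = -6
Q = 49 (Q = 7**2 = 49)
d(V) = 49 + V (d(V) = V + 49 = 49 + V)
H(d(G), 31)*Y = sqrt((49 - 6)**2 + 31**2)*(-1/6) = sqrt(43**2 + 961)*(-1/6) = sqrt(1849 + 961)*(-1/6) = sqrt(2810)*(-1/6) = -sqrt(2810)/6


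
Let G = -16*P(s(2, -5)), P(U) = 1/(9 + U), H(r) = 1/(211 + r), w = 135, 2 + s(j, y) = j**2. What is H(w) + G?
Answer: -5525/3806 ≈ -1.4517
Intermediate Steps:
s(j, y) = -2 + j**2
G = -16/11 (G = -16/(9 + (-2 + 2**2)) = -16/(9 + (-2 + 4)) = -16/(9 + 2) = -16/11 ≈ -1.4545)
H(w) + G = 1/(211 + 135) - 16/11 = 1/346 - 16/11 = -5525/3806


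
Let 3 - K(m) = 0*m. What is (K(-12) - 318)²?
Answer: 99225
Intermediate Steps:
K(m) = 3 (K(m) = 3 - 0*m = 3 - 1*0 = 3 + 0 = 3)
(K(-12) - 318)² = (3 - 318)² = (-315)² = 99225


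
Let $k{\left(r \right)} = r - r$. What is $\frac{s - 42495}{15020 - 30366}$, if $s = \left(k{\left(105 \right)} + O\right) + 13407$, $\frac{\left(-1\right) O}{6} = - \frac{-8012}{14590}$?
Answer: $\frac{106110498}{55974535} \approx 1.8957$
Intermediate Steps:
$k{\left(r \right)} = 0$
$O = - \frac{24036}{7295}$ ($O = - 6 \left(- \frac{-8012}{14590}\right) = - 6 \left(\left(-1\right) \left(- \frac{4006}{7295}\right)\right) = \left(-6\right) \frac{4006}{7295} = - \frac{24036}{7295} \approx -3.2949$)
$s = \frac{97780029}{7295}$ ($s = \left(0 - \frac{24036}{7295}\right) + 13407 = - \frac{24036}{7295} + 13407 = \frac{97780029}{7295} \approx 13404.0$)
$\frac{s - 42495}{15020 - 30366} = \frac{\frac{97780029}{7295} - 42495}{15020 - 30366} = - \frac{212220996}{7295 \left(-15346\right)} = \left(- \frac{212220996}{7295}\right) \left(- \frac{1}{15346}\right) = \frac{106110498}{55974535}$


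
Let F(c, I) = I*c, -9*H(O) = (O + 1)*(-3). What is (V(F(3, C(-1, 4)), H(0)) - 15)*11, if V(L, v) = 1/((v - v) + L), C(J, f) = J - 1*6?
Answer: -3476/21 ≈ -165.52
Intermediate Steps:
C(J, f) = -6 + J (C(J, f) = J - 6 = -6 + J)
H(O) = 1/3 + O/3 (H(O) = -(O + 1)*(-3)/9 = -(1 + O)*(-3)/9 = -(-3 - 3*O)/9 = 1/3 + O/3)
V(L, v) = 1/L (V(L, v) = 1/(0 + L) = 1/L)
(V(F(3, C(-1, 4)), H(0)) - 15)*11 = (1/((-6 - 1)*3) - 15)*11 = (1/(-7*3) - 15)*11 = (1/(-21) - 15)*11 = (-1/21 - 15)*11 = -316/21*11 = -3476/21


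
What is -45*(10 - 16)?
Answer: 270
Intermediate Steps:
-45*(10 - 16) = -45*(-6) = 270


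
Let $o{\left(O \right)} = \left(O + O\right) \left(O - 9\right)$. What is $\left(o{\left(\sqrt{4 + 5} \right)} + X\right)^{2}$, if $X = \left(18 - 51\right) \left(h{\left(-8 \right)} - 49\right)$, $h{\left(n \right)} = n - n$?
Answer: $2499561$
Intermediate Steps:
$h{\left(n \right)} = 0$
$X = 1617$ ($X = \left(18 - 51\right) \left(0 - 49\right) = \left(-33\right) \left(-49\right) = 1617$)
$o{\left(O \right)} = 2 O \left(-9 + O\right)$
$\left(o{\left(\sqrt{4 + 5} \right)} + X\right)^{2} = \left(2 \sqrt{4 + 5} \left(-9 + \sqrt{4 + 5}\right) + 1617\right)^{2} = \left(2 \sqrt{9} \left(-9 + \sqrt{9}\right) + 1617\right)^{2} = \left(2 \cdot 3 \left(-9 + 3\right) + 1617\right)^{2} = \left(2 \cdot 3 \left(-6\right) + 1617\right)^{2} = \left(-36 + 1617\right)^{2} = 1581^{2} = 2499561$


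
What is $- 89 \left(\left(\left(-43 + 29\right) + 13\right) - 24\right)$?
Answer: $2225$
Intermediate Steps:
$- 89 \left(\left(\left(-43 + 29\right) + 13\right) - 24\right) = - 89 \left(\left(-14 + 13\right) - 24\right) = - 89 \left(-1 - 24\right) = \left(-89\right) \left(-25\right) = 2225$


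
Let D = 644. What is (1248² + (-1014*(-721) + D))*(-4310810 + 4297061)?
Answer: -31474788258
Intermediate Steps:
(1248² + (-1014*(-721) + D))*(-4310810 + 4297061) = (1248² + (-1014*(-721) + 644))*(-4310810 + 4297061) = (1557504 + (731094 + 644))*(-13749) = (1557504 + 731738)*(-13749) = 2289242*(-13749) = -31474788258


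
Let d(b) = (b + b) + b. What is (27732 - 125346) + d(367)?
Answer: -96513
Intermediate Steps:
d(b) = 3*b (d(b) = 2*b + b = 3*b)
(27732 - 125346) + d(367) = (27732 - 125346) + 3*367 = -97614 + 1101 = -96513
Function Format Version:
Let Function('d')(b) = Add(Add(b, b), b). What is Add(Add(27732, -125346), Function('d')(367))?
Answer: -96513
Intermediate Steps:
Function('d')(b) = Mul(3, b) (Function('d')(b) = Add(Mul(2, b), b) = Mul(3, b))
Add(Add(27732, -125346), Function('d')(367)) = Add(Add(27732, -125346), Mul(3, 367)) = Add(-97614, 1101) = -96513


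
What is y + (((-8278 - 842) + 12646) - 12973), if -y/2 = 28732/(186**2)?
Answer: -81721469/8649 ≈ -9448.7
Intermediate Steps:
y = -14366/8649 (y = -57464/(186**2) = -57464/34596 = -2*7183/8649 = -14366/8649 ≈ -1.6610)
y + (((-8278 - 842) + 12646) - 12973) = -14366/8649 + (((-8278 - 842) + 12646) - 12973) = -14366/8649 + ((-9120 + 12646) - 12973) = -14366/8649 + (3526 - 12973) = -14366/8649 - 9447 = -81721469/8649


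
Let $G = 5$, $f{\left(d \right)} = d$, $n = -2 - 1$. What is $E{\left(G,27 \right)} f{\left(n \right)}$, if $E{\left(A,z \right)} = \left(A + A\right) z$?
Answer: $-810$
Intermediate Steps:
$n = -3$
$E{\left(A,z \right)} = 2 A z$
$E{\left(G,27 \right)} f{\left(n \right)} = 2 \cdot 5 \cdot 27 \left(-3\right) = 270 \left(-3\right) = -810$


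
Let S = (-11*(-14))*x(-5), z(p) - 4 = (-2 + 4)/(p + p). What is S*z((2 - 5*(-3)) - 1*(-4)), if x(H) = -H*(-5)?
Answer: -46750/3 ≈ -15583.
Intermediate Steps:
x(H) = 5*H
z(p) = 4 + 1/p (z(p) = 4 + (-2 + 4)/(p + p) = 4 + 2/((2*p)) = 4 + 2*(1/(2*p)) = 4 + 1/p)
S = -3850 (S = (-11*(-14))*(5*(-5)) = 154*(-25) = -3850)
S*z((2 - 5*(-3)) - 1*(-4)) = -3850*(4 + 1/((2 - 5*(-3)) - 1*(-4))) = -3850*(4 + 1/((2 + 15) + 4)) = -3850*(4 + 1/(17 + 4)) = -3850*(4 + 1/21) = -3850*85/21 = -46750/3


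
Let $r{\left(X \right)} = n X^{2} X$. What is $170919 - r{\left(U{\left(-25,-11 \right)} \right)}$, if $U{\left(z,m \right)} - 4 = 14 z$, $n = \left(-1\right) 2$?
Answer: $-82672553$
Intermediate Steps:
$n = -2$
$U{\left(z,m \right)} = 4 + 14 z$
$r{\left(X \right)} = - 2 X^{3}$ ($r{\left(X \right)} = - 2 X^{2} X = - 2 X^{3}$)
$170919 - r{\left(U{\left(-25,-11 \right)} \right)} = 170919 - - 2 \left(4 + 14 \left(-25\right)\right)^{3} = 170919 - - 2 \left(4 - 350\right)^{3} = 170919 - - 2 \left(-346\right)^{3} = 170919 - \left(-2\right) \left(-41421736\right) = 170919 - 82843472 = -82672553$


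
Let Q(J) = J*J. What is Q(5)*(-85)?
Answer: -2125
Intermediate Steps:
Q(J) = J²
Q(5)*(-85) = 5²*(-85) = 25*(-85) = -2125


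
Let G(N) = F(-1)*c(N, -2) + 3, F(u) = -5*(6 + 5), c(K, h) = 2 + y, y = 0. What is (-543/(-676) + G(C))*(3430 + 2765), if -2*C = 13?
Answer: -444732855/676 ≈ -6.5789e+5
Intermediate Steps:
c(K, h) = 2 (c(K, h) = 2 + 0 = 2)
F(u) = -55 (F(u) = -5*11 = -55)
C = -13/2 (C = -½*13 = -13/2 ≈ -6.5000)
G(N) = -107 (G(N) = -55*2 + 3 = -110 + 3 = -107)
(-543/(-676) + G(C))*(3430 + 2765) = (-543/(-676) - 107)*(3430 + 2765) = (-543*(-1/676) - 107)*6195 = (543/676 - 107)*6195 = -71789/676*6195 = -444732855/676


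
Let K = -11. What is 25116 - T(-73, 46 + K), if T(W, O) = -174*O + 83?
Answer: 31123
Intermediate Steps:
T(W, O) = 83 - 174*O
25116 - T(-73, 46 + K) = 25116 - (83 - 174*(46 - 11)) = 25116 - (83 - 174*35) = 25116 - (83 - 6090) = 25116 - 1*(-6007) = 25116 + 6007 = 31123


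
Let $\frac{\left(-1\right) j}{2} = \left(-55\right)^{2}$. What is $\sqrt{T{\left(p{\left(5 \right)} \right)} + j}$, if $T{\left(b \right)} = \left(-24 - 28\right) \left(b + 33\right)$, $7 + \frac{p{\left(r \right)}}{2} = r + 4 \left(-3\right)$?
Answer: $i \sqrt{6310} \approx 79.436 i$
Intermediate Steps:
$p{\left(r \right)} = -38 + 2 r$ ($p{\left(r \right)} = -14 + 2 \left(r + 4 \left(-3\right)\right) = -14 + 2 \left(r - 12\right) = -14 + 2 \left(-12 + r\right) = -14 + \left(-24 + 2 r\right) = -38 + 2 r$)
$T{\left(b \right)} = -1716 - 52 b$ ($T{\left(b \right)} = - 52 \left(33 + b\right) = -1716 - 52 b$)
$j = -6050$ ($j = - 2 \left(-55\right)^{2} = \left(-2\right) 3025 = -6050$)
$\sqrt{T{\left(p{\left(5 \right)} \right)} + j} = \sqrt{\left(-1716 - 52 \left(-38 + 2 \cdot 5\right)\right) - 6050} = \sqrt{\left(-1716 - 52 \left(-38 + 10\right)\right) - 6050} = \sqrt{\left(-1716 - -1456\right) - 6050} = \sqrt{\left(-1716 + 1456\right) - 6050} = \sqrt{-260 - 6050} = \sqrt{-6310} = i \sqrt{6310}$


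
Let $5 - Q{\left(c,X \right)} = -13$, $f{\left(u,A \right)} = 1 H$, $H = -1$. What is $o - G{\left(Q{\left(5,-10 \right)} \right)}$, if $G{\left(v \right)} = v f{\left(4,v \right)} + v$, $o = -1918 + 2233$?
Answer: $315$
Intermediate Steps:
$f{\left(u,A \right)} = -1$ ($f{\left(u,A \right)} = 1 \left(-1\right) = -1$)
$Q{\left(c,X \right)} = 18$ ($Q{\left(c,X \right)} = 5 - -13 = 5 + 13 = 18$)
$o = 315$
$G{\left(v \right)} = 0$ ($G{\left(v \right)} = v \left(-1\right) + v = - v + v = 0$)
$o - G{\left(Q{\left(5,-10 \right)} \right)} = 315 - 0 = 315 + 0 = 315$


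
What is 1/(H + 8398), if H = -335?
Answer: 1/8063 ≈ 0.00012402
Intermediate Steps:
1/(H + 8398) = 1/(-335 + 8398) = 1/8063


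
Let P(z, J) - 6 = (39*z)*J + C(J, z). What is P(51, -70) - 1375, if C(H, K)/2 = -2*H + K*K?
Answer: -135117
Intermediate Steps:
C(H, K) = -4*H + 2*K² (C(H, K) = 2*(-2*H + K*K) = 2*(-2*H + K²) = 2*(K² - 2*H) = -4*H + 2*K²)
P(z, J) = 6 - 4*J + 2*z² + 39*J*z (P(z, J) = 6 + ((39*z)*J + (-4*J + 2*z²)) = 6 + (39*J*z + (-4*J + 2*z²)) = 6 + (-4*J + 2*z² + 39*J*z) = 6 - 4*J + 2*z² + 39*J*z)
P(51, -70) - 1375 = (6 - 4*(-70) + 2*51² + 39*(-70)*51) - 1375 = (6 + 280 + 2*2601 - 139230) - 1375 = (6 + 280 + 5202 - 139230) - 1375 = -133742 - 1375 = -135117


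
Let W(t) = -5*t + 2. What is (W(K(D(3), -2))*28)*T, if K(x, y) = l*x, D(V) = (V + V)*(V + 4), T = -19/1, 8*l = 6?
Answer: 82726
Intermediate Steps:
l = ¾ (l = (⅛)*6 = ¾ ≈ 0.75000)
T = -19 (T = -19*1 = -19)
D(V) = 2*V*(4 + V) (D(V) = (2*V)*(4 + V) = 2*V*(4 + V))
K(x, y) = 3*x/4
W(t) = 2 - 5*t
(W(K(D(3), -2))*28)*T = ((2 - 15*2*3*(4 + 3)/4)*28)*(-19) = ((2 - 15*2*3*7/4)*28)*(-19) = ((2 - 15*42/4)*28)*(-19) = ((2 - 5*63/2)*28)*(-19) = ((2 - 315/2)*28)*(-19) = -311/2*28*(-19) = -4354*(-19) = 82726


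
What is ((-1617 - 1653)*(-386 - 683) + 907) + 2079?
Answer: 3498616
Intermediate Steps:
((-1617 - 1653)*(-386 - 683) + 907) + 2079 = (-3270*(-1069) + 907) + 2079 = (3495630 + 907) + 2079 = 3496537 + 2079 = 3498616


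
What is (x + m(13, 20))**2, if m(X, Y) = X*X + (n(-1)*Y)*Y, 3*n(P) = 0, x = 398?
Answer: 321489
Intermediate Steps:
n(P) = 0 (n(P) = (1/3)*0 = 0)
m(X, Y) = X**2 (m(X, Y) = X*X + (0*Y)*Y = X**2 + 0*Y = X**2 + 0 = X**2)
(x + m(13, 20))**2 = (398 + 13**2)**2 = (398 + 169)**2 = 567**2 = 321489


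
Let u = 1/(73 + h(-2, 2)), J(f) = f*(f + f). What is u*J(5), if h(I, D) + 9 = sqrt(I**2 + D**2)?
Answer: 400/511 - 25*sqrt(2)/1022 ≈ 0.74818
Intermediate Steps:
J(f) = 2*f**2 (J(f) = f*(2*f) = 2*f**2)
h(I, D) = -9 + sqrt(D**2 + I**2) (h(I, D) = -9 + sqrt(I**2 + D**2) = -9 + sqrt(D**2 + I**2))
u = 1/(64 + 2*sqrt(2)) (u = 1/(73 + (-9 + sqrt(2**2 + (-2)**2))) = 1/(73 + (-9 + sqrt(4 + 4))) = 1/(73 + (-9 + sqrt(8))) = 1/(73 + (-9 + 2*sqrt(2))) = 1/(64 + 2*sqrt(2)) ≈ 0.014964)
u*J(5) = (8/511 - sqrt(2)/2044)*(2*5**2) = (8/511 - sqrt(2)/2044)*(2*25) = (8/511 - sqrt(2)/2044)*50 = 400/511 - 25*sqrt(2)/1022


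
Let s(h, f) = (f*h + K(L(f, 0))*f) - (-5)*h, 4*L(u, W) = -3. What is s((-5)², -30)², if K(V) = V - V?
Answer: 390625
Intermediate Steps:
L(u, W) = -¾ (L(u, W) = (¼)*(-3) = -¾)
K(V) = 0
s(h, f) = 5*h + f*h (s(h, f) = (f*h + 0*f) - (-5)*h = (f*h + 0) + 5*h = f*h + 5*h = 5*h + f*h)
s((-5)², -30)² = ((-5)²*(5 - 30))² = (25*(-25))² = (-625)² = 390625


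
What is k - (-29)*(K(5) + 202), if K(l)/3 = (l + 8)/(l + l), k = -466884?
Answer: -4609129/10 ≈ -4.6091e+5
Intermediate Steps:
K(l) = 3*(8 + l)/(2*l) (K(l) = 3*((l + 8)/(l + l)) = 3*((8 + l)/((2*l))) = 3*((8 + l)*(1/(2*l))) = 3*((8 + l)/(2*l)) = 3*(8 + l)/(2*l))
k - (-29)*(K(5) + 202) = -466884 - (-29)*((3/2 + 12/5) + 202) = -466884 - (-29)*(39/10 + 202) = -466884 - (-29)*2059/10 = -466884 - 1*(-59711/10) = -466884 + 59711/10 = -4609129/10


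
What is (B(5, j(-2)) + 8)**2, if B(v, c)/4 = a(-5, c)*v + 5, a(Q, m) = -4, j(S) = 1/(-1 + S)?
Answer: 2704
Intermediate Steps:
B(v, c) = 20 - 16*v (B(v, c) = 4*(-4*v + 5) = 4*(5 - 4*v) = 20 - 16*v)
(B(5, j(-2)) + 8)**2 = ((20 - 16*5) + 8)**2 = ((20 - 80) + 8)**2 = (-60 + 8)**2 = (-52)**2 = 2704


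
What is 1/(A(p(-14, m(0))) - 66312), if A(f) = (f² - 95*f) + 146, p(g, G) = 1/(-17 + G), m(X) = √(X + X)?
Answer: -289/19120358 ≈ -1.5115e-5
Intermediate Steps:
m(X) = √2*√X (m(X) = √(2*X) = √2*√X)
A(f) = 146 + f² - 95*f
1/(A(p(-14, m(0))) - 66312) = 1/((146 + (1/(-17 + √2*√0))² - 95/(-17 + √2*√0)) - 66312) = 1/((146 + (1/(-17 + √2*0))² - 95/(-17 + √2*0)) - 66312) = 1/((146 + (1/(-17 + 0))² - 95/(-17 + 0)) - 66312) = 1/((146 + (1/(-17))² - 95/(-17)) - 66312) = 1/((146 + (-1/17)² - 95*(-1/17)) - 66312) = 1/((146 + 1/289 + 95/17) - 66312) = 1/(43810/289 - 66312) = 1/(-19120358/289) = -289/19120358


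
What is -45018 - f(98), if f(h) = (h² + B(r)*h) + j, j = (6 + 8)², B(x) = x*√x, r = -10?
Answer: -54818 + 980*I*√10 ≈ -54818.0 + 3099.0*I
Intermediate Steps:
B(x) = x^(3/2)
j = 196 (j = 14² = 196)
f(h) = 196 + h² - 10*I*h*√10 (f(h) = (h² + (-10)^(3/2)*h) + 196 = (h² + (-10*I*√10)*h) + 196 = (h² - 10*I*h*√10) + 196 = 196 + h² - 10*I*h*√10)
-45018 - f(98) = -45018 - (196 + 98² - 10*I*98*√10) = -45018 - (196 + 9604 - 980*I*√10) = -45018 - (9800 - 980*I*√10) = -45018 + (-9800 + 980*I*√10) = -54818 + 980*I*√10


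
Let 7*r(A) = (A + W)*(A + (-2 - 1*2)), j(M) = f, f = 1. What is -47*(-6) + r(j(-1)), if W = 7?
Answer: 1950/7 ≈ 278.57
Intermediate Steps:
j(M) = 1
r(A) = (-4 + A)*(7 + A)/7 (r(A) = ((A + 7)*(A + (-2 - 1*2)))/7 = ((7 + A)*(A + (-2 - 2)))/7 = ((7 + A)*(A - 4))/7 = ((7 + A)*(-4 + A))/7 = ((-4 + A)*(7 + A))/7 = (-4 + A)*(7 + A)/7)
-47*(-6) + r(j(-1)) = -47*(-6) + (-4 + (1/7)*1**2 + (3/7)*1) = 282 + (-4 + (1/7)*1 + 3/7) = 282 + (-4 + 1/7 + 3/7) = 282 - 24/7 = 1950/7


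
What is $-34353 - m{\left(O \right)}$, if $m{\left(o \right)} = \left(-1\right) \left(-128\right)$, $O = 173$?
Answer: $-34481$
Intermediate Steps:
$m{\left(o \right)} = 128$
$-34353 - m{\left(O \right)} = -34353 - 128 = -34481$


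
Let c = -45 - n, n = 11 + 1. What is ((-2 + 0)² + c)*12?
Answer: -636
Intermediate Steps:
n = 12
c = -57 (c = -45 - 1*12 = -45 - 12 = -57)
((-2 + 0)² + c)*12 = ((-2 + 0)² - 57)*12 = ((-2)² - 57)*12 = (4 - 57)*12 = -53*12 = -636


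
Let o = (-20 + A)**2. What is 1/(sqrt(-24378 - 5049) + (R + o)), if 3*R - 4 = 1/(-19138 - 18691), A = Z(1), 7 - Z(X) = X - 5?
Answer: 1060395518094/466305024958807 - 12879299169*I*sqrt(29427)/466305024958807 ≈ 0.002274 - 0.004738*I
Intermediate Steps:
Z(X) = 12 - X (Z(X) = 7 - (X - 5) = 7 - (-5 + X) = 7 + (5 - X) = 12 - X)
A = 11 (A = 12 - 1*1 = 12 - 1 = 11)
R = 151315/113487 (R = 4/3 + 1/(3*(-19138 - 18691)) = 4/3 + (1/3)/(-37829) = 4/3 + (1/3)*(-1/37829) = 4/3 - 1/113487 = 151315/113487 ≈ 1.3333)
o = 81 (o = (-20 + 11)**2 = (-9)**2 = 81)
1/(sqrt(-24378 - 5049) + (R + o)) = 1/(sqrt(-24378 - 5049) + (151315/113487 + 81)) = 1/(sqrt(-29427) + 9343762/113487) = 1/(I*sqrt(29427) + 9343762/113487) = 1/(9343762/113487 + I*sqrt(29427))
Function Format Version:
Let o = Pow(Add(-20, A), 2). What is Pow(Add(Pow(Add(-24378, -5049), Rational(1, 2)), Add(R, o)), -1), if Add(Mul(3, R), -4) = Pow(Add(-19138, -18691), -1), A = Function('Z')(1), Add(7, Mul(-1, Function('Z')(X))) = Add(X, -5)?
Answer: Add(Rational(1060395518094, 466305024958807), Mul(Rational(-12879299169, 466305024958807), I, Pow(29427, Rational(1, 2)))) ≈ Add(0.0022740, Mul(-0.0047380, I))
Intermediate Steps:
Function('Z')(X) = Add(12, Mul(-1, X)) (Function('Z')(X) = Add(7, Mul(-1, Add(X, -5))) = Add(7, Mul(-1, Add(-5, X))) = Add(7, Add(5, Mul(-1, X))) = Add(12, Mul(-1, X)))
A = 11 (A = Add(12, Mul(-1, 1)) = Add(12, -1) = 11)
R = Rational(151315, 113487) (R = Add(Rational(4, 3), Mul(Rational(1, 3), Pow(Add(-19138, -18691), -1))) = Add(Rational(4, 3), Mul(Rational(1, 3), Pow(-37829, -1))) = Add(Rational(4, 3), Mul(Rational(1, 3), Rational(-1, 37829))) = Add(Rational(4, 3), Rational(-1, 113487)) = Rational(151315, 113487) ≈ 1.3333)
o = 81 (o = Pow(Add(-20, 11), 2) = Pow(-9, 2) = 81)
Pow(Add(Pow(Add(-24378, -5049), Rational(1, 2)), Add(R, o)), -1) = Pow(Add(Pow(Add(-24378, -5049), Rational(1, 2)), Add(Rational(151315, 113487), 81)), -1) = Pow(Add(Pow(-29427, Rational(1, 2)), Rational(9343762, 113487)), -1) = Pow(Add(Mul(I, Pow(29427, Rational(1, 2))), Rational(9343762, 113487)), -1) = Pow(Add(Rational(9343762, 113487), Mul(I, Pow(29427, Rational(1, 2)))), -1)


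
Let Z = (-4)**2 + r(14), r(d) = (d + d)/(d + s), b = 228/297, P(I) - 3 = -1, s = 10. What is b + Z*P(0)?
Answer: 3475/99 ≈ 35.101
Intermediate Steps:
P(I) = 2 (P(I) = 3 - 1 = 2)
b = 76/99 (b = 228*(1/297) = 76/99 ≈ 0.76768)
r(d) = 2*d/(10 + d) (r(d) = (d + d)/(d + 10) = (2*d)/(10 + d) = 2*d/(10 + d))
Z = 103/6 (Z = (-4)**2 + 2*14/(10 + 14) = 16 + 2*14/24 = 16 + 2*14*(1/24) = 16 + 7/6 = 103/6 ≈ 17.167)
b + Z*P(0) = 76/99 + (103/6)*2 = 76/99 + 103/3 = 3475/99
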